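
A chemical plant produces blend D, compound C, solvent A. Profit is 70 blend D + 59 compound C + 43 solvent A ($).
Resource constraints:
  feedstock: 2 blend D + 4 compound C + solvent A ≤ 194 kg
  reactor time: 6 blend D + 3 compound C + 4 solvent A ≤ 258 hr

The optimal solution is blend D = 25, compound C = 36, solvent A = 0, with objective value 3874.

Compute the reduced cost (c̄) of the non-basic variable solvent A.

Both feedstock and reactor time are binding at x*.
From A_Bᵀ y = c: 2·y_feedstock + 6·y_reactor time = 70; 4·y_feedstock + 3·y_reactor time = 59.
→ y_feedstock = 8 and y_reactor time = 9.
Reduced cost of solvent A: c₃ − yᵀa₃ = 43 − (8·1 + 9·4) = 43 − 44 = -1.

-1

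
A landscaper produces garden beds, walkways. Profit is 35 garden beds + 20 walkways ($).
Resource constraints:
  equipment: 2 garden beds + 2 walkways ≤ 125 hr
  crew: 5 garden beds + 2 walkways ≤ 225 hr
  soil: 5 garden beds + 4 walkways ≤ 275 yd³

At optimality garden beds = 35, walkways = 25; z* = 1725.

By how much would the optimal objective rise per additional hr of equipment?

Check each constraint at x*: equipment 120/125 (slack 5); crew 225/225 (tight); soil 275/275 (tight).
By complementary slackness, y = 0 for the non-binding constraint.
Dual feasibility on the basic columns requires 5·y_crew + 5·y_soil = 35, 2·y_crew + 4·y_soil = 20.
Solving: y_crew = 4, y_soil = 3.
Shadow price of equipment = 0.

0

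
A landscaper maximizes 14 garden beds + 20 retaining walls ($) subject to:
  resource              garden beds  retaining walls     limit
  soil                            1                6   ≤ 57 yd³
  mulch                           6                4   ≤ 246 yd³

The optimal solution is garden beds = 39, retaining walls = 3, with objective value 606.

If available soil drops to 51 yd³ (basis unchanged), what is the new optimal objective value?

Check each constraint at x*: soil 57/57 (tight); mulch 246/246 (tight).
From A_Bᵀ y = c: 1·y_soil + 6·y_mulch = 14; 6·y_soil + 4·y_mulch = 20.
Solving: y_soil = 2, y_mulch = 2.
Δz = y_soil·Δb = 2 × (-6) = -12, so new z* = 606 − 12 = 594.

594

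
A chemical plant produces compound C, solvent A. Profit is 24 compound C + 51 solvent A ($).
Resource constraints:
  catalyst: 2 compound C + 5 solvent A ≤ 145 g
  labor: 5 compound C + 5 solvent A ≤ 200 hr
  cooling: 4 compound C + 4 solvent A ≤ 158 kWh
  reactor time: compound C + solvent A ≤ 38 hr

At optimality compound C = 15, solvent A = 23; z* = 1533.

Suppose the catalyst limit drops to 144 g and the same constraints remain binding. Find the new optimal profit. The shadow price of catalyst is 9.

1524

Δb = -1, so new z* = 1533 + (9)·(-1) = 1533 − 9 = 1524.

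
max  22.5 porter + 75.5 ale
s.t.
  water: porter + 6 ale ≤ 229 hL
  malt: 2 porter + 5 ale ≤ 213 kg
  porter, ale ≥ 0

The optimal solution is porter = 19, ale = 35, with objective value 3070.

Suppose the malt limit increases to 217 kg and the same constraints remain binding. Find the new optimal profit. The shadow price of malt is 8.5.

3104

Δb = 4, so new z* = 3070 + (8.5)·(4) = 3070 + 34 = 3104.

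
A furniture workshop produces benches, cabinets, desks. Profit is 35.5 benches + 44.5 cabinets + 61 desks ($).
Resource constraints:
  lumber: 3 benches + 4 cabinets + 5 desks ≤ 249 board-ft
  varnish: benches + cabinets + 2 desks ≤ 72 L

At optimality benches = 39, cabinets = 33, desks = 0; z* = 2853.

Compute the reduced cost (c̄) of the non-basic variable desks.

-1

Both lumber and varnish are binding at x*.
The binding rows give the dual system: 3·y_lumber + 1·y_varnish = 35.5 and 4·y_lumber + 1·y_varnish = 44.5.
→ y_lumber = 9 and y_varnish = 8.5.
Reduced cost of desks: c₃ − yᵀa₃ = 61 − (9·5 + 8.5·2) = 61 − 62 = -1.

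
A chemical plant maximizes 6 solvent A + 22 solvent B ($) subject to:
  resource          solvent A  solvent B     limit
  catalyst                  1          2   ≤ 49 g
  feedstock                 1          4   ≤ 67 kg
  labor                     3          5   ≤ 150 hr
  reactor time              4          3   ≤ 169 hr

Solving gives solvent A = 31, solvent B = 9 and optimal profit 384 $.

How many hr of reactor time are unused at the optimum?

reactor time used = 4·31 + 3·9 = 151; slack = 169 − 151 = 18.

18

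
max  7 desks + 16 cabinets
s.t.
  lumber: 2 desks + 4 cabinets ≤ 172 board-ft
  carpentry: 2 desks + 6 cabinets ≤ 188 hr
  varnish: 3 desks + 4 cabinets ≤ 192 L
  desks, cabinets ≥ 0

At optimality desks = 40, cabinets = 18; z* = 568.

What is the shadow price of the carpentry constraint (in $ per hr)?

2

At the optimum: lumber uses 152 of 172 (slack = 20); carpentry uses 188 of 188 (binding); varnish uses 192 of 192 (binding).
By complementary slackness, y = 0 for the non-binding constraint.
The binding rows give the dual system: 2·y_carpentry + 3·y_varnish = 7 and 6·y_carpentry + 4·y_varnish = 16.
→ y_carpentry = 2 and y_varnish = 1.
Shadow price of carpentry = 2.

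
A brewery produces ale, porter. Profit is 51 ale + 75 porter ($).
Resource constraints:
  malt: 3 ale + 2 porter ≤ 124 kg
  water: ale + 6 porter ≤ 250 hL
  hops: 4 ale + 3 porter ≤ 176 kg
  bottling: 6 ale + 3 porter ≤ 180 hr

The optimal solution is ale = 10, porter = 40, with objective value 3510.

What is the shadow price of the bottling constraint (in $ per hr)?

Check each constraint at x*: malt 110/124 (slack 14); water 250/250 (tight); hops 160/176 (slack 16); bottling 180/180 (tight).
By complementary slackness, y = 0 for the non-binding constraints.
From A_Bᵀ y = c: 1·y_water + 6·y_bottling = 51; 6·y_water + 3·y_bottling = 75.
This yields shadow prices y_water = 9, y_bottling = 7.
Shadow price of bottling = 7.

7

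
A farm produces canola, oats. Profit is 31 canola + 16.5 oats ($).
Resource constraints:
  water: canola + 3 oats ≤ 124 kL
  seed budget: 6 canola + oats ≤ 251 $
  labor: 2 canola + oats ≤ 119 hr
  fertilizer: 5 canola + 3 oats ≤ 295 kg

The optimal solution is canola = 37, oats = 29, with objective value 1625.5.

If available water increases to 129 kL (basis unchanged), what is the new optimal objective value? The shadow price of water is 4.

1645.5

Δb = 5, so new z* = 1625.5 + (4)·(5) = 1625.5 + 20 = 1645.5.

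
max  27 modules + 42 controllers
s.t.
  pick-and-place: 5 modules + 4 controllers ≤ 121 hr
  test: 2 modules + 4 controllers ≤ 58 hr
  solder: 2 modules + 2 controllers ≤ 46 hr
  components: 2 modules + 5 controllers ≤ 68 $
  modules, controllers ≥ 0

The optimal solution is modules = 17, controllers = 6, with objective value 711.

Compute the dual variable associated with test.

Check each constraint at x*: pick-and-place 109/121 (slack 12); test 58/58 (tight); solder 46/46 (tight); components 64/68 (slack 4).
Slack constraints have shadow price 0 (complementary slackness).
Dual feasibility on the basic columns requires 2·y_test + 2·y_solder = 27, 4·y_test + 2·y_solder = 42.
Solving: y_test = 7.5, y_solder = 6.
Shadow price of test = 7.5.

7.5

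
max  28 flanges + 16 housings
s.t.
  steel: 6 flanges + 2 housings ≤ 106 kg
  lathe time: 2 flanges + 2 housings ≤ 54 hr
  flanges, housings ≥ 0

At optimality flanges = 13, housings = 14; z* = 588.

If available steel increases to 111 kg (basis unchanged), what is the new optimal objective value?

Check each constraint at x*: steel 106/106 (tight); lathe time 54/54 (tight).
Dual feasibility on the basic columns requires 6·y_steel + 2·y_lathe time = 28, 2·y_steel + 2·y_lathe time = 16.
→ y_steel = 3 and y_lathe time = 5.
Δz = y_steel·Δb = 3 × (5) = 15, so new z* = 588 + 15 = 603.

603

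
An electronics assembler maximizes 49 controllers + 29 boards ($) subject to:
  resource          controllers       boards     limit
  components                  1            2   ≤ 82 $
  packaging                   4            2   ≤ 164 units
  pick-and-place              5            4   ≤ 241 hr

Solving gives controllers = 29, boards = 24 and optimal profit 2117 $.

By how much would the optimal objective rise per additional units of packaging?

8.5

At the optimum: components uses 77 of 82 (slack = 5); packaging uses 164 of 164 (binding); pick-and-place uses 241 of 241 (binding).
By complementary slackness, y = 0 for the non-binding constraint.
From A_Bᵀ y = c: 4·y_packaging + 5·y_pick-and-place = 49; 2·y_packaging + 4·y_pick-and-place = 29.
Solving: y_packaging = 8.5, y_pick-and-place = 3.
Shadow price of packaging = 8.5.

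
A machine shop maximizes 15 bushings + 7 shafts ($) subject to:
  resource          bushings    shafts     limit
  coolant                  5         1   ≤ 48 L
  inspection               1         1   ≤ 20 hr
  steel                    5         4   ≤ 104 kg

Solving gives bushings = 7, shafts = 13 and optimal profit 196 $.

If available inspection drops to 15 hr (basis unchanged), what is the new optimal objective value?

Check each constraint at x*: coolant 48/48 (tight); inspection 20/20 (tight); steel 87/104 (slack 17).
Since steel is not tight, its dual is 0.
Dual feasibility on the basic columns requires 5·y_coolant + 1·y_inspection = 15, 1·y_coolant + 1·y_inspection = 7.
→ y_coolant = 2 and y_inspection = 5.
Δz = y_inspection·Δb = 5 × (-5) = -25, so new z* = 196 − 25 = 171.

171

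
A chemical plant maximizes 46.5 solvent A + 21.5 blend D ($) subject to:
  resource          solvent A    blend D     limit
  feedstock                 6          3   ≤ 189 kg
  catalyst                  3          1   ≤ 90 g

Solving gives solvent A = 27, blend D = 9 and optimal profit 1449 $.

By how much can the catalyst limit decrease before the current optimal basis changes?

Binding constraints: feedstock, catalyst. The basis is B = [[6,3],[3,1]] with det -3.
Per unit decrease in catalyst, x* moves by d = (-1, 2).
The basis stays optimal until solvent A reaches 0; allowable decrease = 27 g.

27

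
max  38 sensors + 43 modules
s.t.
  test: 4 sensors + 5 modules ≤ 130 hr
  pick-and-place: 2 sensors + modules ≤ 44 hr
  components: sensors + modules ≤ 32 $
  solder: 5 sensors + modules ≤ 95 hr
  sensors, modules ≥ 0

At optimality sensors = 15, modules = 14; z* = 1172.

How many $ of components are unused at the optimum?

3

components used = 1·15 + 1·14 = 29; slack = 32 − 29 = 3.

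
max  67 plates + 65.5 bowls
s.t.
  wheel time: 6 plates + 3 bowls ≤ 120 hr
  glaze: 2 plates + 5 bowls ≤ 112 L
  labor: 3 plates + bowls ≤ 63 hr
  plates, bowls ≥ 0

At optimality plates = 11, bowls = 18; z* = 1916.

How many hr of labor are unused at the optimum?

labor used = 3·11 + 1·18 = 51; slack = 63 − 51 = 12.

12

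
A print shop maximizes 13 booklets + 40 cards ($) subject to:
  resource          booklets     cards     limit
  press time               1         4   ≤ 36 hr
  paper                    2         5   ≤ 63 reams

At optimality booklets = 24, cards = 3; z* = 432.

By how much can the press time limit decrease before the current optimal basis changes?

4.5

Binding constraints: press time, paper. The basis is B = [[1,4],[2,5]] with det -3.
Per unit decrease in press time, x* moves by d = (1.6667, -0.6667).
The basis stays optimal until cards reaches 0; allowable decrease = 4.5 hr.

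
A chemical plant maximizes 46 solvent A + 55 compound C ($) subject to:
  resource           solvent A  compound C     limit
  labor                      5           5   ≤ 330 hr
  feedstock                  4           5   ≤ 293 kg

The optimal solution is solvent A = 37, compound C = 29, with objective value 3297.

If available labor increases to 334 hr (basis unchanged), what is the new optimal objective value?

Check each constraint at x*: labor 330/330 (tight); feedstock 293/293 (tight).
The binding rows give the dual system: 5·y_labor + 4·y_feedstock = 46 and 5·y_labor + 5·y_feedstock = 55.
→ y_labor = 2 and y_feedstock = 9.
Δz = y_labor·Δb = 2 × (4) = 8, so new z* = 3297 + 8 = 3305.

3305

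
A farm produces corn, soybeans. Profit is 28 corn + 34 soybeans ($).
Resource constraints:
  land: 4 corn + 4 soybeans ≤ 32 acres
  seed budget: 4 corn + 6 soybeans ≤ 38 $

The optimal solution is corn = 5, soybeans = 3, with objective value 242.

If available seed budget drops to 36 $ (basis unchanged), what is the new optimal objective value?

236

Check each constraint at x*: land 32/32 (tight); seed budget 38/38 (tight).
The binding rows give the dual system: 4·y_land + 4·y_seed budget = 28 and 4·y_land + 6·y_seed budget = 34.
→ y_land = 4 and y_seed budget = 3.
Δz = y_seed budget·Δb = 3 × (-2) = -6, so new z* = 242 − 6 = 236.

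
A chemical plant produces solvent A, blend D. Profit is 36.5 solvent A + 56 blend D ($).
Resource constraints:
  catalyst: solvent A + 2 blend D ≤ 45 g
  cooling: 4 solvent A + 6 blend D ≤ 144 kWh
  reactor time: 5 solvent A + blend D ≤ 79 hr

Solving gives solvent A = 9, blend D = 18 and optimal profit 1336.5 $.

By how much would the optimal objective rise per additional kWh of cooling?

8.5

Check each constraint at x*: catalyst 45/45 (tight); cooling 144/144 (tight); reactor time 63/79 (slack 16).
Since reactor time is not tight, its dual is 0.
From A_Bᵀ y = c: 1·y_catalyst + 4·y_cooling = 36.5; 2·y_catalyst + 6·y_cooling = 56.
→ y_catalyst = 2.5 and y_cooling = 8.5.
Shadow price of cooling = 8.5.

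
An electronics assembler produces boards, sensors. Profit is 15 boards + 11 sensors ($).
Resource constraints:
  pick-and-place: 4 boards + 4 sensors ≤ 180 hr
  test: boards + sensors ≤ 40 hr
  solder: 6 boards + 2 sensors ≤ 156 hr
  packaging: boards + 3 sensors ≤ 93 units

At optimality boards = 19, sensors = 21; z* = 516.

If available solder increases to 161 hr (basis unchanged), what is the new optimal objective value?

521

At the optimum: pick-and-place uses 160 of 180 (slack = 20); test uses 40 of 40 (binding); solder uses 156 of 156 (binding); packaging uses 82 of 93 (slack = 11).
Slack constraints have shadow price 0 (complementary slackness).
From A_Bᵀ y = c: 1·y_test + 6·y_solder = 15; 1·y_test + 2·y_solder = 11.
Solving: y_test = 9, y_solder = 1.
Δz = y_solder·Δb = 1 × (5) = 5, so new z* = 516 + 5 = 521.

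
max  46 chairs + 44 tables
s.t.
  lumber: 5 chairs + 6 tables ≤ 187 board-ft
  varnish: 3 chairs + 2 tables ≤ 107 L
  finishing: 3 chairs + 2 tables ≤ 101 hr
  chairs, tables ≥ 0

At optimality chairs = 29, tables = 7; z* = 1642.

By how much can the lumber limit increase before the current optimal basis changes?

116

Binding constraints: lumber, finishing. The basis is B = [[5,6],[3,2]] with det -8.
Per unit increase in lumber, x* moves by d = (-0.25, 0.375).
The basis stays optimal until chairs reaches 0; allowable increase = 116 board-ft.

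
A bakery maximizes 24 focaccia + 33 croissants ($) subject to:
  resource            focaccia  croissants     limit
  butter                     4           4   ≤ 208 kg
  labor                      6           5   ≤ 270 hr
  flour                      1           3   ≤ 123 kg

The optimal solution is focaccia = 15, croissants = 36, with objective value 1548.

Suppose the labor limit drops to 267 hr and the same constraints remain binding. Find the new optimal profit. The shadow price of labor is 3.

Δb = -3, so new z* = 1548 + (3)·(-3) = 1548 − 9 = 1539.

1539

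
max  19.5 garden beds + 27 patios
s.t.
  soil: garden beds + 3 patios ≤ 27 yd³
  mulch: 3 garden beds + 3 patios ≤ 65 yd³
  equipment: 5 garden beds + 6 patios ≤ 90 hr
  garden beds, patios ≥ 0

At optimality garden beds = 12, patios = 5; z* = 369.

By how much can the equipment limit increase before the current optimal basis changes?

21

Binding constraints: soil, equipment. The basis is B = [[1,3],[5,6]] with det -9.
Per unit increase in equipment, x* moves by d = (0.3333, -0.1111).
The basis stays optimal until mulch becomes binding; allowable increase = 21 hr.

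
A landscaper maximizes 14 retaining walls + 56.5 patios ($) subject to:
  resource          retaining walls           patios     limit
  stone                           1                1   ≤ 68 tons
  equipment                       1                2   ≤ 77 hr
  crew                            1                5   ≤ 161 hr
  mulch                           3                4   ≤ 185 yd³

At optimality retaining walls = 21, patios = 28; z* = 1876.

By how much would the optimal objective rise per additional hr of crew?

9.5

At the optimum: stone uses 49 of 68 (slack = 19); equipment uses 77 of 77 (binding); crew uses 161 of 161 (binding); mulch uses 175 of 185 (slack = 10).
By complementary slackness, y = 0 for the non-binding constraints.
The binding rows give the dual system: 1·y_equipment + 1·y_crew = 14 and 2·y_equipment + 5·y_crew = 56.5.
Solving: y_equipment = 4.5, y_crew = 9.5.
Shadow price of crew = 9.5.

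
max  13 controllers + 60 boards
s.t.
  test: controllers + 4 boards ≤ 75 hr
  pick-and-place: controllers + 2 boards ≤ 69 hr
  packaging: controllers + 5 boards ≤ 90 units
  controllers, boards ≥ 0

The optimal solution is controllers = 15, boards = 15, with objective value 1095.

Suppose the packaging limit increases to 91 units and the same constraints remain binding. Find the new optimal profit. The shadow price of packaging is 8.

1103

Δb = 1, so new z* = 1095 + (8)·(1) = 1095 + 8 = 1103.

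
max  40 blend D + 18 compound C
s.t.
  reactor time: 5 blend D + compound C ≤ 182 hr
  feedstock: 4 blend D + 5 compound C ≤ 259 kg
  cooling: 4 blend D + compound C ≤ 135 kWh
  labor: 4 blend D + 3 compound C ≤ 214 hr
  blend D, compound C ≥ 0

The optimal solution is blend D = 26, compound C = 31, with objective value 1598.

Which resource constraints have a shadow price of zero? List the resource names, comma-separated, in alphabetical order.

reactor time: 161/182 (slack 21)
feedstock: 259/259 (binding)
cooling: 135/135 (binding)
labor: 197/214 (slack 17)
By complementary slackness, a constraint with positive slack has shadow price 0 → labor, reactor time.

labor, reactor time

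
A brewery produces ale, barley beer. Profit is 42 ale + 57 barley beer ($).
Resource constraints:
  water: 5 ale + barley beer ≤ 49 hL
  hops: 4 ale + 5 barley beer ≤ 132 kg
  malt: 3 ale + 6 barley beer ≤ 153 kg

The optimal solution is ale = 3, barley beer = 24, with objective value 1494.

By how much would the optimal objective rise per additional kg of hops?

9

At the optimum: water uses 39 of 49 (slack = 10); hops uses 132 of 132 (binding); malt uses 153 of 153 (binding).
Since water is not tight, its dual is 0.
From A_Bᵀ y = c: 4·y_hops + 3·y_malt = 42; 5·y_hops + 6·y_malt = 57.
Solving: y_hops = 9, y_malt = 2.
Shadow price of hops = 9.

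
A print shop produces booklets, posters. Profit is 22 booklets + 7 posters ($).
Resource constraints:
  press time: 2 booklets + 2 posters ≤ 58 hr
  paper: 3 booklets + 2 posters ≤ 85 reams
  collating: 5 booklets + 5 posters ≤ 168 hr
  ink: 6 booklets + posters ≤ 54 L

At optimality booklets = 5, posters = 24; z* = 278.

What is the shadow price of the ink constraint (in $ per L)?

Check each constraint at x*: press time 58/58 (tight); paper 63/85 (slack 22); collating 145/168 (slack 23); ink 54/54 (tight).
By complementary slackness, y = 0 for the non-binding constraints.
Dual feasibility on the basic columns requires 2·y_press time + 6·y_ink = 22, 2·y_press time + 1·y_ink = 7.
This yields shadow prices y_press time = 2, y_ink = 3.
Shadow price of ink = 3.

3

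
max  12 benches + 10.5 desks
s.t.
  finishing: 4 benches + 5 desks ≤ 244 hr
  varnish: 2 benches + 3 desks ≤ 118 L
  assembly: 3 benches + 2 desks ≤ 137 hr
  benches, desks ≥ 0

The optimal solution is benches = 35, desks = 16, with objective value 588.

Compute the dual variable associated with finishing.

0

At the optimum: finishing uses 220 of 244 (slack = 24); varnish uses 118 of 118 (binding); assembly uses 137 of 137 (binding).
Slack constraints have shadow price 0 (complementary slackness).
Dual feasibility on the basic columns requires 2·y_varnish + 3·y_assembly = 12, 3·y_varnish + 2·y_assembly = 10.5.
Solving: y_varnish = 1.5, y_assembly = 3.
Shadow price of finishing = 0.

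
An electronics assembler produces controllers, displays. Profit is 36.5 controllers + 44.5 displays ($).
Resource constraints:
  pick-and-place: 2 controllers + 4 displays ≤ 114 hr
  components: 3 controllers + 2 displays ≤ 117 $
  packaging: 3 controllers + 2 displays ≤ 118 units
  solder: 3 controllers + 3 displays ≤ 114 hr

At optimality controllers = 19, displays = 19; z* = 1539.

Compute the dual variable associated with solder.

At the optimum: pick-and-place uses 114 of 114 (binding); components uses 95 of 117 (slack = 22); packaging uses 95 of 118 (slack = 23); solder uses 114 of 114 (binding).
Slack constraints have shadow price 0 (complementary slackness).
Dual feasibility on the basic columns requires 2·y_pick-and-place + 3·y_solder = 36.5, 4·y_pick-and-place + 3·y_solder = 44.5.
This yields shadow prices y_pick-and-place = 4, y_solder = 9.5.
Shadow price of solder = 9.5.

9.5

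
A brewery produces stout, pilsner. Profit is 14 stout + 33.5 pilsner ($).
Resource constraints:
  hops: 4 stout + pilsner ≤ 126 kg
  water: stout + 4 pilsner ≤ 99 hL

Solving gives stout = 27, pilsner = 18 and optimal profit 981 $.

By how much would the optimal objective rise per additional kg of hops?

Both hops and water are binding at x*.
From A_Bᵀ y = c: 4·y_hops + 1·y_water = 14; 1·y_hops + 4·y_water = 33.5.
→ y_hops = 1.5 and y_water = 8.
Shadow price of hops = 1.5.

1.5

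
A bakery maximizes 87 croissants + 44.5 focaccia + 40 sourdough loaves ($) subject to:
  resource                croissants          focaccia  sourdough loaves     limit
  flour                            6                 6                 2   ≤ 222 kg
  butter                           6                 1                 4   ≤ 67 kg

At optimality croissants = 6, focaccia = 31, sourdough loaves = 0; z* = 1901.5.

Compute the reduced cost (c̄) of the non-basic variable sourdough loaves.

-6

At the optimum: flour uses 222 of 222 (binding); butter uses 67 of 67 (binding).
From A_Bᵀ y = c: 6·y_flour + 6·y_butter = 87; 6·y_flour + 1·y_butter = 44.5.
This yields shadow prices y_flour = 6, y_butter = 8.5.
Reduced cost of sourdough loaves: c₃ − yᵀa₃ = 40 − (6·2 + 8.5·4) = 40 − 46 = -6.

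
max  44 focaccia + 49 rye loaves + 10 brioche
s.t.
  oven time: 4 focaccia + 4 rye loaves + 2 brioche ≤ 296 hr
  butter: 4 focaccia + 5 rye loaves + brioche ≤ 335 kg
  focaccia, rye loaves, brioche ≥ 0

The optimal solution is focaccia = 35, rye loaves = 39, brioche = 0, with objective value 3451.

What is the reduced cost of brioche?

-7

Both oven time and butter are binding at x*.
From A_Bᵀ y = c: 4·y_oven time + 4·y_butter = 44; 4·y_oven time + 5·y_butter = 49.
This yields shadow prices y_oven time = 6, y_butter = 5.
Reduced cost of brioche: c₃ − yᵀa₃ = 10 − (6·2 + 5·1) = 10 − 17 = -7.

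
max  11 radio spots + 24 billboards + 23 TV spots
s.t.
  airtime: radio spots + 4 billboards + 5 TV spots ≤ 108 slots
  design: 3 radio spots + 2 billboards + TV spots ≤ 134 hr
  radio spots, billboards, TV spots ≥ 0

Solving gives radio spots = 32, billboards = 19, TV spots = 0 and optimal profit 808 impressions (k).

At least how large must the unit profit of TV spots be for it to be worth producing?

27

Both airtime and design are binding at x*.
The binding rows give the dual system: 1·y_airtime + 3·y_design = 11 and 4·y_airtime + 2·y_design = 24.
Solving: y_airtime = 5, y_design = 2.
TV spots enters the basis when its profit ≥ yᵀa₃ = 5·5 + 2·1 = 27.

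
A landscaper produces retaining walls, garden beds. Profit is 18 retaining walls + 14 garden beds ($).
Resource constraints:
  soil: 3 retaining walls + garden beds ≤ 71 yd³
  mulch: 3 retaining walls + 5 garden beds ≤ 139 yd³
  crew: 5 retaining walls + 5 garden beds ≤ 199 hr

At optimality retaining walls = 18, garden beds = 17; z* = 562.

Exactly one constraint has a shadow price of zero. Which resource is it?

soil: 71/71 (binding)
mulch: 139/139 (binding)
crew: 175/199 (slack 24)
By complementary slackness, a constraint with positive slack has shadow price 0 → crew.

crew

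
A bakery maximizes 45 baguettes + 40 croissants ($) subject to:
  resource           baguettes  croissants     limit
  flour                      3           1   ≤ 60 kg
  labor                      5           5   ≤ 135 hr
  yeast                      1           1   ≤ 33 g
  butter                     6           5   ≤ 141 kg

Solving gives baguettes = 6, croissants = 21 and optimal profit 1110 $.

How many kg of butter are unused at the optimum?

butter used = 6·6 + 5·21 = 141; slack = 141 − 141 = 0.

0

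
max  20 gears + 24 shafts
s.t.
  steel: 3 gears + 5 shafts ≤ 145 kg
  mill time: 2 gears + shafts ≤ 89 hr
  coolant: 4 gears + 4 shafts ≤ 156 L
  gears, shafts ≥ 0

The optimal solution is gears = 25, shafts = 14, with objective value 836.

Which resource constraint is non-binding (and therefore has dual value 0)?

mill time

steel: 145/145 (binding)
mill time: 64/89 (slack 25)
coolant: 156/156 (binding)
By complementary slackness, a constraint with positive slack has shadow price 0 → mill time.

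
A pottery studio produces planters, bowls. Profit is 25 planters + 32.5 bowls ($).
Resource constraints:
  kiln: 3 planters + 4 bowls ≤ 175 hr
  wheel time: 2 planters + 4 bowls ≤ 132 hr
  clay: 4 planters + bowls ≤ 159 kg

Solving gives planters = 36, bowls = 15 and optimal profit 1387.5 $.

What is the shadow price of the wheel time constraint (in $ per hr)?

At the optimum: kiln uses 168 of 175 (slack = 7); wheel time uses 132 of 132 (binding); clay uses 159 of 159 (binding).
Slack constraints have shadow price 0 (complementary slackness).
The binding rows give the dual system: 2·y_wheel time + 4·y_clay = 25 and 4·y_wheel time + 1·y_clay = 32.5.
This yields shadow prices y_wheel time = 7.5, y_clay = 2.5.
Shadow price of wheel time = 7.5.

7.5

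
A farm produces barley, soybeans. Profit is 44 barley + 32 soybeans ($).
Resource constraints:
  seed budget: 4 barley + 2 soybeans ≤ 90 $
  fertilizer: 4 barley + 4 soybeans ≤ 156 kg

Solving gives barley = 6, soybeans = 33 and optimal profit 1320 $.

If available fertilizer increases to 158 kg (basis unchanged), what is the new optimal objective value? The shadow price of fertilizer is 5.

1330

Δb = 2, so new z* = 1320 + (5)·(2) = 1320 + 10 = 1330.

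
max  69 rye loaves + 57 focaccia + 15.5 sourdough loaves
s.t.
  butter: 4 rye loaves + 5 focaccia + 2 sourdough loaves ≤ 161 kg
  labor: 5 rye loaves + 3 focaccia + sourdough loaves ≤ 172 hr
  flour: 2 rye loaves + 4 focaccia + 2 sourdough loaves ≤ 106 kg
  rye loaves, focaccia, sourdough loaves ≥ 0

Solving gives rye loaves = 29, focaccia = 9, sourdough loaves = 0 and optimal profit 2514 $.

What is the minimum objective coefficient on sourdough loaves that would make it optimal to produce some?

Check each constraint at x*: butter 161/161 (tight); labor 172/172 (tight); flour 94/106 (slack 12).
Since flour is not tight, its dual is 0.
The binding rows give the dual system: 4·y_butter + 5·y_labor = 69 and 5·y_butter + 3·y_labor = 57.
→ y_butter = 6 and y_labor = 9.
sourdough loaves enters the basis when its profit ≥ yᵀa₃ = 6·2 + 9·1 = 21.

21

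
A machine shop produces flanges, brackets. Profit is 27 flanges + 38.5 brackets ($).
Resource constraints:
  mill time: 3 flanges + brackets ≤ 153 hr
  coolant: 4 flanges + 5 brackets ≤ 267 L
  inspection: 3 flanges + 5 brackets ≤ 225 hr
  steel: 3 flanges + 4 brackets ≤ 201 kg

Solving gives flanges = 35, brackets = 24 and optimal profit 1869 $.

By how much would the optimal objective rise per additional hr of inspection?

2.5

Binding: inspection and steel. Non-binding: mill time (24 unused), coolant (7 unused).
Since mill time, coolant are not tight, their duals are 0.
From A_Bᵀ y = c: 3·y_inspection + 3·y_steel = 27; 5·y_inspection + 4·y_steel = 38.5.
Solving: y_inspection = 2.5, y_steel = 6.5.
Shadow price of inspection = 2.5.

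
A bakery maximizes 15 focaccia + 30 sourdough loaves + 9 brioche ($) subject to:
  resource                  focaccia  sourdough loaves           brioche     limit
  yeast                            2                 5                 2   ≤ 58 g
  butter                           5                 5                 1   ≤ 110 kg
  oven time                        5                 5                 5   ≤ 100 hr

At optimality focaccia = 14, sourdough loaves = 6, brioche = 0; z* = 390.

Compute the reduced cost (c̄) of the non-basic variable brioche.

-6

Check each constraint at x*: yeast 58/58 (tight); butter 100/110 (slack 10); oven time 100/100 (tight).
Since butter is not tight, its dual is 0.
The binding rows give the dual system: 2·y_yeast + 5·y_oven time = 15 and 5·y_yeast + 5·y_oven time = 30.
→ y_yeast = 5 and y_oven time = 1.
Reduced cost of brioche: c₃ − yᵀa₃ = 9 − (5·2 + 1·5) = 9 − 15 = -6.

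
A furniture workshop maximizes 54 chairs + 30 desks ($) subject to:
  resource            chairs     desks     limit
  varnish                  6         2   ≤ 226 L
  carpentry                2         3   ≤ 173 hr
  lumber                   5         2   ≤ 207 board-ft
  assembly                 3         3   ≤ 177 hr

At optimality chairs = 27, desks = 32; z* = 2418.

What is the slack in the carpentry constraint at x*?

carpentry used = 2·27 + 3·32 = 150; slack = 173 − 150 = 23.

23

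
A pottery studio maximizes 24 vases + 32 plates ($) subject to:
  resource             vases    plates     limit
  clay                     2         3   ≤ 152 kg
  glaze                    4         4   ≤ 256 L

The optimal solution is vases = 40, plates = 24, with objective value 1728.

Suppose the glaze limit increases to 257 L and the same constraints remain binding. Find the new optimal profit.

1730

Both clay and glaze are binding at x*.
Dual feasibility on the basic columns requires 2·y_clay + 4·y_glaze = 24, 3·y_clay + 4·y_glaze = 32.
→ y_clay = 8 and y_glaze = 2.
Δz = y_glaze·Δb = 2 × (1) = 2, so new z* = 1728 + 2 = 1730.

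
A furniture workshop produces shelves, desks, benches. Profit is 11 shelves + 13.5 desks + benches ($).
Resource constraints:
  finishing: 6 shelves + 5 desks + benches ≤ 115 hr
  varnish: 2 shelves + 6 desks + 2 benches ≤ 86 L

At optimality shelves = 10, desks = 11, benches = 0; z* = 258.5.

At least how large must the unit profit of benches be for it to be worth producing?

3.5

Check each constraint at x*: finishing 115/115 (tight); varnish 86/86 (tight).
Dual feasibility on the basic columns requires 6·y_finishing + 2·y_varnish = 11, 5·y_finishing + 6·y_varnish = 13.5.
Solving: y_finishing = 1.5, y_varnish = 1.
benches enters the basis when its profit ≥ yᵀa₃ = 1.5·1 + 1·2 = 3.5.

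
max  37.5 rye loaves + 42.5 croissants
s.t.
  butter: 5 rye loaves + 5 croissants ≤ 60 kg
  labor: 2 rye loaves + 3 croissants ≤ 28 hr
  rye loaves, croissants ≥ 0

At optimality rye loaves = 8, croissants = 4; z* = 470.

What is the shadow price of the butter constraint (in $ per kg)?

Both butter and labor are binding at x*.
From A_Bᵀ y = c: 5·y_butter + 2·y_labor = 37.5; 5·y_butter + 3·y_labor = 42.5.
Solving: y_butter = 5.5, y_labor = 5.
Shadow price of butter = 5.5.

5.5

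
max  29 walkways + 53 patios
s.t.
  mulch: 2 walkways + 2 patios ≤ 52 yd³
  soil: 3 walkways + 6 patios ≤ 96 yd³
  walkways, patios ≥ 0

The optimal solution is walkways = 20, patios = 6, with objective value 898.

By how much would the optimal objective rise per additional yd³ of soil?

Check each constraint at x*: mulch 52/52 (tight); soil 96/96 (tight).
The binding rows give the dual system: 2·y_mulch + 3·y_soil = 29 and 2·y_mulch + 6·y_soil = 53.
This yields shadow prices y_mulch = 2.5, y_soil = 8.
Shadow price of soil = 8.

8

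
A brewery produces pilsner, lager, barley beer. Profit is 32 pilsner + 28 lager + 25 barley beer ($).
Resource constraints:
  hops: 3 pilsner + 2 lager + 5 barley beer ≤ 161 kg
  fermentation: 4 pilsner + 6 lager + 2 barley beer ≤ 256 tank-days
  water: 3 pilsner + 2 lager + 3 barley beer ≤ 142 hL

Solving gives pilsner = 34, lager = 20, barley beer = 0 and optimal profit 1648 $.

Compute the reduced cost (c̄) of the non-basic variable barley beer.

Binding: fermentation and water. Non-binding: hops (19 unused).
Since hops is not tight, its dual is 0.
Dual feasibility on the basic columns requires 4·y_fermentation + 3·y_water = 32, 6·y_fermentation + 2·y_water = 28.
This yields shadow prices y_fermentation = 2, y_water = 8.
Reduced cost of barley beer: c₃ − yᵀa₃ = 25 − (2·2 + 8·3) = 25 − 28 = -3.

-3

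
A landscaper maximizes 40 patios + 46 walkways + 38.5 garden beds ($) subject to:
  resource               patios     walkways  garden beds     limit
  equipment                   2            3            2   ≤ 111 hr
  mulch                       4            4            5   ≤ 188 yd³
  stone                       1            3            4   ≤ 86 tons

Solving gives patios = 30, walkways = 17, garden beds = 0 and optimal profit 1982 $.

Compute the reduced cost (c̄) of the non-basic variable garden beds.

-8.5

Check each constraint at x*: equipment 111/111 (tight); mulch 188/188 (tight); stone 81/86 (slack 5).
By complementary slackness, y = 0 for the non-binding constraint.
The binding rows give the dual system: 2·y_equipment + 4·y_mulch = 40 and 3·y_equipment + 4·y_mulch = 46.
Solving: y_equipment = 6, y_mulch = 7.
Reduced cost of garden beds: c₃ − yᵀa₃ = 38.5 − (6·2 + 7·5) = 38.5 − 47 = -8.5.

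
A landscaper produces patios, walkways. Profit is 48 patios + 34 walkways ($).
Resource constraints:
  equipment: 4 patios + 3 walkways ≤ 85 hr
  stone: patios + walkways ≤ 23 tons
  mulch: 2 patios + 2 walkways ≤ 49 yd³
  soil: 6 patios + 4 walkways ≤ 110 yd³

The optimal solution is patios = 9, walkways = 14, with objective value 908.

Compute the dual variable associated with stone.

6

Binding: stone and soil. Non-binding: equipment (7 unused), mulch (3 unused).
Since equipment, mulch are not tight, their duals are 0.
Dual feasibility on the basic columns requires 1·y_stone + 6·y_soil = 48, 1·y_stone + 4·y_soil = 34.
Solving: y_stone = 6, y_soil = 7.
Shadow price of stone = 6.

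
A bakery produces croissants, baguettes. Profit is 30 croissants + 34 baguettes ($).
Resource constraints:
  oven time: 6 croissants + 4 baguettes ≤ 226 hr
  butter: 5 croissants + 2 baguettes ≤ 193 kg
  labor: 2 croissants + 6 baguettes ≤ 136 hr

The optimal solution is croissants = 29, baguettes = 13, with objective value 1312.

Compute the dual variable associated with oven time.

4

Check each constraint at x*: oven time 226/226 (tight); butter 171/193 (slack 22); labor 136/136 (tight).
Since butter is not tight, its dual is 0.
From A_Bᵀ y = c: 6·y_oven time + 2·y_labor = 30; 4·y_oven time + 6·y_labor = 34.
Solving: y_oven time = 4, y_labor = 3.
Shadow price of oven time = 4.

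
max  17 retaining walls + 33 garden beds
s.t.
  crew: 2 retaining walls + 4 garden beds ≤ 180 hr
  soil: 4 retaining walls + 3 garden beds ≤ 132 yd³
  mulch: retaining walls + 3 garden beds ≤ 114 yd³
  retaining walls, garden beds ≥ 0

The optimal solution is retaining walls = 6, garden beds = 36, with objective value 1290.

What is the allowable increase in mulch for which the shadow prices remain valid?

18

Binding constraints: soil, mulch. The basis is B = [[4,3],[1,3]] with det 9.
Per unit increase in mulch, x* moves by d = (-0.3333, 0.4444).
The basis stays optimal until retaining walls reaches 0; allowable increase = 18 yd³.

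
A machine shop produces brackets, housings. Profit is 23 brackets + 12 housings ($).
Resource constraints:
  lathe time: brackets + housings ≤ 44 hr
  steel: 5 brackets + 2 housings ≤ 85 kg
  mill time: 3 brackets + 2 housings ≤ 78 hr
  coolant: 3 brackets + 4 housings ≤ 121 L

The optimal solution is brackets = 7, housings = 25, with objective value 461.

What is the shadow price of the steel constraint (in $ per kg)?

4

Binding: steel and coolant. Non-binding: lathe time (12 unused), mill time (7 unused).
Slack constraints have shadow price 0 (complementary slackness).
Dual feasibility on the basic columns requires 5·y_steel + 3·y_coolant = 23, 2·y_steel + 4·y_coolant = 12.
→ y_steel = 4 and y_coolant = 1.
Shadow price of steel = 4.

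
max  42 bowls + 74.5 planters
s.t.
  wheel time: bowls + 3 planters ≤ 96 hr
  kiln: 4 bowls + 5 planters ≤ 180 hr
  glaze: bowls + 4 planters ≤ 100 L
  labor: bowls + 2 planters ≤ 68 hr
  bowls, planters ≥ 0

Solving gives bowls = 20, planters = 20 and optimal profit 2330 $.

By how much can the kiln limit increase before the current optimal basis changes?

44

Binding constraints: kiln, glaze. The basis is B = [[4,5],[1,4]] with det 11.
Per unit increase in kiln, x* moves by d = (0.3636, -0.0909).
The basis stays optimal until labor becomes binding; allowable increase = 44 hr.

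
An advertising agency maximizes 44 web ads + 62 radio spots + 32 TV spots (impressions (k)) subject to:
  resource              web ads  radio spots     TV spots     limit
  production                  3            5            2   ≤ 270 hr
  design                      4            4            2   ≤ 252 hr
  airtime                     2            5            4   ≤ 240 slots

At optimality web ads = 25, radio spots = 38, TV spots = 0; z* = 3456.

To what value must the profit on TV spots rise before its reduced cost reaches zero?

40

At the optimum: production uses 265 of 270 (slack = 5); design uses 252 of 252 (binding); airtime uses 240 of 240 (binding).
Since production is not tight, its dual is 0.
From A_Bᵀ y = c: 4·y_design + 2·y_airtime = 44; 4·y_design + 5·y_airtime = 62.
Solving: y_design = 8, y_airtime = 6.
TV spots enters the basis when its profit ≥ yᵀa₃ = 8·2 + 6·4 = 40.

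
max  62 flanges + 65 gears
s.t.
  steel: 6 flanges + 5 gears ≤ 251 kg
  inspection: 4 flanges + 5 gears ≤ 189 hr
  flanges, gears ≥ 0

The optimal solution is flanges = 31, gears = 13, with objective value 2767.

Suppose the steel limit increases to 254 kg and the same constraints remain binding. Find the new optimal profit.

At the optimum: steel uses 251 of 251 (binding); inspection uses 189 of 189 (binding).
The binding rows give the dual system: 6·y_steel + 4·y_inspection = 62 and 5·y_steel + 5·y_inspection = 65.
This yields shadow prices y_steel = 5, y_inspection = 8.
Δz = y_steel·Δb = 5 × (3) = 15, so new z* = 2767 + 15 = 2782.

2782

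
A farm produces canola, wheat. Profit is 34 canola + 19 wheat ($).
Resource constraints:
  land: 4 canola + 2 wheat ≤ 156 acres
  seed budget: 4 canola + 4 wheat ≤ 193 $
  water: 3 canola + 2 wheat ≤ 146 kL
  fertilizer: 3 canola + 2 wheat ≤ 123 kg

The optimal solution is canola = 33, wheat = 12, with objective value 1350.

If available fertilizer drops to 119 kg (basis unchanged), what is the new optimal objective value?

At the optimum: land uses 156 of 156 (binding); seed budget uses 180 of 193 (slack = 13); water uses 123 of 146 (slack = 23); fertilizer uses 123 of 123 (binding).
Since seed budget, water are not tight, their duals are 0.
The binding rows give the dual system: 4·y_land + 3·y_fertilizer = 34 and 2·y_land + 2·y_fertilizer = 19.
Solving: y_land = 5.5, y_fertilizer = 4.
Δz = y_fertilizer·Δb = 4 × (-4) = -16, so new z* = 1350 − 16 = 1334.

1334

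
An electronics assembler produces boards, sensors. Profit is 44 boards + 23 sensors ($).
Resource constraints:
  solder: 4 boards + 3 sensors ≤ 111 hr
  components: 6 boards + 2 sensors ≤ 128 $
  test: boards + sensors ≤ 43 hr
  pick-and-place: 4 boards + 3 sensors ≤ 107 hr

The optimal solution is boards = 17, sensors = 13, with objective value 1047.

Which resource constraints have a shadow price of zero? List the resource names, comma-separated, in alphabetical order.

solder, test

solder: 107/111 (slack 4)
components: 128/128 (binding)
test: 30/43 (slack 13)
pick-and-place: 107/107 (binding)
By complementary slackness, a constraint with positive slack has shadow price 0 → solder, test.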